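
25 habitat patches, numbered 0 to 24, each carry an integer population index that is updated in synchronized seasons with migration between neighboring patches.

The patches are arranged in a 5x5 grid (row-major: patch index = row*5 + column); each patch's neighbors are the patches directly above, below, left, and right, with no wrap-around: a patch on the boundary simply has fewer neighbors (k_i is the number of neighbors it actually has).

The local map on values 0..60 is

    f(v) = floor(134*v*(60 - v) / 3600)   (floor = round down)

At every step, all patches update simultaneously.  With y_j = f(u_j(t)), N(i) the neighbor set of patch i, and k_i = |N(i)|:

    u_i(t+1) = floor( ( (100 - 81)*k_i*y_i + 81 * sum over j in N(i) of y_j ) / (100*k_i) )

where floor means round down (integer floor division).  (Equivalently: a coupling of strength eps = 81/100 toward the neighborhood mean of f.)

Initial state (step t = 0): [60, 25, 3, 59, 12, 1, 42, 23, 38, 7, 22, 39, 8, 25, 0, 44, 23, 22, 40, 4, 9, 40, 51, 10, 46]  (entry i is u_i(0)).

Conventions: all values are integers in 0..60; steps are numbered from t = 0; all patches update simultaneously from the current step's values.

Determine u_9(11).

Simulating step by step:
t=0: [60, 25, 3, 59, 12, 1, 42, 23, 38, 7, 22, 39, 8, 25, 0, 44, 23, 22, 40, 4, 9, 40, 51, 10, 46]
t=1: [13, 15, 18, 16, 10, 16, 24, 22, 21, 16, 21, 26, 27, 21, 14, 26, 29, 24, 23, 15, 25, 23, 24, 22, 14]
t=2: [24, 26, 27, 25, 24, 27, 29, 30, 28, 24, 30, 32, 31, 29, 26, 31, 31, 32, 29, 25, 31, 32, 31, 29, 27]
t=3: [32, 32, 32, 32, 32, 32, 32, 33, 32, 32, 33, 33, 33, 32, 32, 33, 33, 33, 32, 32, 33, 33, 33, 33, 32]
t=4: [33, 33, 33, 33, 33, 33, 33, 33, 33, 33, 33, 33, 33, 33, 33, 33, 33, 33, 33, 33, 33, 33, 33, 33, 33]
t=5: [33, 33, 33, 33, 33, 33, 33, 33, 33, 33, 33, 33, 33, 33, 33, 33, 33, 33, 33, 33, 33, 33, 33, 33, 33]
t=6: [33, 33, 33, 33, 33, 33, 33, 33, 33, 33, 33, 33, 33, 33, 33, 33, 33, 33, 33, 33, 33, 33, 33, 33, 33]
t=7: [33, 33, 33, 33, 33, 33, 33, 33, 33, 33, 33, 33, 33, 33, 33, 33, 33, 33, 33, 33, 33, 33, 33, 33, 33]
t=8: [33, 33, 33, 33, 33, 33, 33, 33, 33, 33, 33, 33, 33, 33, 33, 33, 33, 33, 33, 33, 33, 33, 33, 33, 33]
t=9: [33, 33, 33, 33, 33, 33, 33, 33, 33, 33, 33, 33, 33, 33, 33, 33, 33, 33, 33, 33, 33, 33, 33, 33, 33]
t=10: [33, 33, 33, 33, 33, 33, 33, 33, 33, 33, 33, 33, 33, 33, 33, 33, 33, 33, 33, 33, 33, 33, 33, 33, 33]
t=11: [33, 33, 33, 33, 33, 33, 33, 33, 33, 33, 33, 33, 33, 33, 33, 33, 33, 33, 33, 33, 33, 33, 33, 33, 33]

Answer: u_9(11) = 33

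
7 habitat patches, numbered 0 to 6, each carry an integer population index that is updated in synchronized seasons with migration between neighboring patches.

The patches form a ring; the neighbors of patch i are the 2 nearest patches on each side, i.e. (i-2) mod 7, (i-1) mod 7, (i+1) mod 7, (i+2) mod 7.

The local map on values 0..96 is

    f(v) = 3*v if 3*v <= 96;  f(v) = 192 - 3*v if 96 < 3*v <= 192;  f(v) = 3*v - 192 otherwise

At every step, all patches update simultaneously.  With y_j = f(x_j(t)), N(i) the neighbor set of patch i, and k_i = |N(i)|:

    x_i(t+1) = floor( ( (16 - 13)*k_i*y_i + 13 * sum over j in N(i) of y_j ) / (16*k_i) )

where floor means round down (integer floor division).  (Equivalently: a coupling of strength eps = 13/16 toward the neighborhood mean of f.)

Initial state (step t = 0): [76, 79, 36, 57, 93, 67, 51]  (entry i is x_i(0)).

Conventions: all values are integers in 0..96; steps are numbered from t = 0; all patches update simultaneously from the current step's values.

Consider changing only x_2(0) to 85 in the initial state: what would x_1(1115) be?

Answer: x_1(1115) = 32
Key observation: The state at step 33, [26, 23, 22, 23, 26, 29, 29], reappears at step 43: the system is in a cycle of period 10 from step 33 on.  Therefore the state at step 1115 equals the state at step 33 + ((1115 - 33) mod 10) = 35, which is [35, 32, 31, 32, 35, 38, 38].

Derivation:
t=0: [76, 79, 85, 57, 93, 67, 51]
t=1: [38, 40, 50, 45, 43, 38, 43]
t=2: [66, 62, 62, 62, 60, 67, 70]
t=3: [9, 8, 7, 7, 10, 10, 10]
t=4: [26, 24, 24, 25, 26, 27, 28]
t=5: [77, 76, 75, 75, 78, 79, 78]
t=6: [39, 36, 36, 37, 38, 40, 40]
t=7: [77, 79, 80, 79, 77, 75, 76]
t=8: [40, 42, 43, 41, 40, 38, 38]
t=9: [71, 69, 68, 69, 72, 73, 73]
t=10: [20, 18, 17, 18, 20, 22, 22]
t=11: [59, 57, 55, 57, 59, 61, 61]
t=12: [16, 18, 19, 18, 16, 13, 13]
t=13: [47, 50, 52, 50, 47, 45, 45]
t=14: [48, 45, 44, 45, 48, 51, 51]
t=15: [48, 52, 53, 52, 48, 46, 46]
t=16: [44, 41, 40, 41, 44, 47, 47]
t=17: [60, 64, 65, 64, 60, 58, 58]
t=18: [10, 6, 5, 6, 10, 11, 11]
t=19: [25, 22, 22, 22, 25, 28, 28]
t=20: [75, 71, 69, 71, 75, 76, 76]
t=21: [28, 25, 24, 25, 28, 31, 31]
t=22: [83, 79, 78, 79, 83, 85, 85]
t=23: [53, 50, 49, 50, 53, 56, 56]
t=24: [33, 37, 38, 37, 33, 31, 31]
t=25: [87, 85, 85, 85, 87, 90, 90]
t=26: [70, 67, 65, 67, 70, 71, 71]
t=27: [14, 12, 11, 12, 14, 17, 17]
t=28: [42, 39, 37, 39, 42, 44, 44]
t=29: [68, 71, 72, 71, 68, 65, 65]
t=30: [12, 16, 17, 16, 12, 10, 10]
t=31: [39, 42, 43, 42, 39, 36, 36]
t=32: [74, 70, 69, 70, 74, 76, 76]
t=33: [26, 23, 22, 23, 26, 29, 29]
t=34: [77, 73, 72, 73, 77, 79, 79]
t=35: [35, 32, 31, 32, 35, 38, 38]
t=36: [86, 89, 91, 89, 86, 85, 85]
t=37: [69, 71, 72, 71, 69, 66, 66]
t=38: [14, 17, 19, 17, 14, 12, 12]
t=39: [44, 47, 48, 47, 44, 41, 41]
t=40: [59, 55, 54, 55, 59, 61, 61]
t=41: [18, 21, 22, 21, 18, 15, 15]
t=42: [54, 58, 59, 58, 54, 52, 52]
t=43: [26, 23, 22, 23, 26, 29, 29]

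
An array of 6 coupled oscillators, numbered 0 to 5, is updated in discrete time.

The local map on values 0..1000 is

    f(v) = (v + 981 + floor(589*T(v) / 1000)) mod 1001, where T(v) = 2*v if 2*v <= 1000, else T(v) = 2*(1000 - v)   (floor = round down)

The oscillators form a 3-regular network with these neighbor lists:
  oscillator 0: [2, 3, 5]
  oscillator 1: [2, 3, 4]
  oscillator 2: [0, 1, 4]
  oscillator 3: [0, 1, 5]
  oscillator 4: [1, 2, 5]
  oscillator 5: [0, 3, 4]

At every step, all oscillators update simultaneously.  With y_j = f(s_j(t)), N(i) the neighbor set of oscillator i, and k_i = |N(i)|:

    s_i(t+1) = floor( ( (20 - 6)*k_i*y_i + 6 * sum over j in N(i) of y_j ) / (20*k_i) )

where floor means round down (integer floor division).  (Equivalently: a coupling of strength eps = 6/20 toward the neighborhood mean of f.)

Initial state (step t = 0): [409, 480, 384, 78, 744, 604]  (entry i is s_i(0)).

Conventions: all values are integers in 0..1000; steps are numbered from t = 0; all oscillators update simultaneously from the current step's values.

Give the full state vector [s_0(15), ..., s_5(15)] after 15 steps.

Answer: [190, 115, 45, 662, 115, 662]

Derivation:
t=0: [409, 480, 384, 78, 744, 604]
t=1: [710, 115, 663, 198, 105, 138]
t=2: [93, 226, 73, 341, 200, 260]
t=3: [268, 457, 203, 625, 406, 514]
t=4: [447, 815, 535, 191, 751, 192]
t=5: [752, 55, 141, 412, 63, 415]
t=6: [220, 197, 224, 714, 208, 719]
t=7: [373, 379, 457, 110, 393, 112]
t=8: [696, 766, 925, 335, 784, 340]
t=9: [265, 185, 702, 573, 185, 579]
t=10: [403, 314, 154, 137, 314, 136]
t=11: [686, 589, 438, 374, 589, 373]
t=12: [275, 214, 666, 643, 214, 642]
t=13: [416, 364, 173, 136, 364, 136]
t=14: [711, 680, 492, 386, 680, 386]
t=15: [190, 115, 45, 662, 115, 662]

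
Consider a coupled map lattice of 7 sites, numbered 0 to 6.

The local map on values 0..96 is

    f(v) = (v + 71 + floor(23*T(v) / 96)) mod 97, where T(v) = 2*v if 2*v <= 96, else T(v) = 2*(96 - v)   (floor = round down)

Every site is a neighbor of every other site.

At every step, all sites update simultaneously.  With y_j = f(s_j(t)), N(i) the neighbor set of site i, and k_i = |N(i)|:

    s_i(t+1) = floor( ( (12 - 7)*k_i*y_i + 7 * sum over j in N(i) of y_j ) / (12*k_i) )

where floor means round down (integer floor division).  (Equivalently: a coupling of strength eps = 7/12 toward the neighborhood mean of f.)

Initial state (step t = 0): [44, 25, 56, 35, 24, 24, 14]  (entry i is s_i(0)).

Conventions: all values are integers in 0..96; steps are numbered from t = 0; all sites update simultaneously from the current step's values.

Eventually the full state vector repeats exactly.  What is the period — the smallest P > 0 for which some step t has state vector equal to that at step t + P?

Simulating step by step:
t=0: [44, 25, 56, 35, 24, 24, 14]
t=1: [35, 25, 38, 30, 25, 25, 51]
t=2: [22, 17, 24, 20, 17, 17, 29]
t=3: [33, 61, 34, 32, 61, 61, 36]
t=4: [31, 40, 31, 30, 40, 40, 32]
t=5: [23, 27, 23, 22, 27, 27, 23]
t=6: [9, 10, 9, 8, 10, 10, 9]
t=7: [84, 84, 84, 83, 84, 84, 84]
t=8: [63, 63, 63, 63, 63, 63, 63]
t=9: [52, 52, 52, 52, 52, 52, 52]
t=10: [47, 47, 47, 47, 47, 47, 47]
t=11: [43, 43, 43, 43, 43, 43, 43]
t=12: [37, 37, 37, 37, 37, 37, 37]
t=13: [28, 28, 28, 28, 28, 28, 28]
t=14: [15, 15, 15, 15, 15, 15, 15]
t=15: [93, 93, 93, 93, 93, 93, 93]
t=16: [68, 68, 68, 68, 68, 68, 68]
t=17: [55, 55, 55, 55, 55, 55, 55]
t=18: [48, 48, 48, 48, 48, 48, 48]
t=19: [45, 45, 45, 45, 45, 45, 45]
t=20: [40, 40, 40, 40, 40, 40, 40]
t=21: [33, 33, 33, 33, 33, 33, 33]
t=22: [22, 22, 22, 22, 22, 22, 22]
t=23: [6, 6, 6, 6, 6, 6, 6]
t=24: [79, 79, 79, 79, 79, 79, 79]
t=25: [61, 61, 61, 61, 61, 61, 61]
t=26: [51, 51, 51, 51, 51, 51, 51]
t=27: [46, 46, 46, 46, 46, 46, 46]
t=28: [42, 42, 42, 42, 42, 42, 42]
t=29: [36, 36, 36, 36, 36, 36, 36]
t=30: [27, 27, 27, 27, 27, 27, 27]
t=31: [13, 13, 13, 13, 13, 13, 13]
t=32: [90, 90, 90, 90, 90, 90, 90]
t=33: [66, 66, 66, 66, 66, 66, 66]
t=34: [54, 54, 54, 54, 54, 54, 54]
t=35: [48, 48, 48, 48, 48, 48, 48]

Answer: 17
Key observation: The state at step 18, [48, 48, 48, 48, 48, 48, 48], reappears at step 35 — and no state repeats earlier — so the cycle the system enters has period 17.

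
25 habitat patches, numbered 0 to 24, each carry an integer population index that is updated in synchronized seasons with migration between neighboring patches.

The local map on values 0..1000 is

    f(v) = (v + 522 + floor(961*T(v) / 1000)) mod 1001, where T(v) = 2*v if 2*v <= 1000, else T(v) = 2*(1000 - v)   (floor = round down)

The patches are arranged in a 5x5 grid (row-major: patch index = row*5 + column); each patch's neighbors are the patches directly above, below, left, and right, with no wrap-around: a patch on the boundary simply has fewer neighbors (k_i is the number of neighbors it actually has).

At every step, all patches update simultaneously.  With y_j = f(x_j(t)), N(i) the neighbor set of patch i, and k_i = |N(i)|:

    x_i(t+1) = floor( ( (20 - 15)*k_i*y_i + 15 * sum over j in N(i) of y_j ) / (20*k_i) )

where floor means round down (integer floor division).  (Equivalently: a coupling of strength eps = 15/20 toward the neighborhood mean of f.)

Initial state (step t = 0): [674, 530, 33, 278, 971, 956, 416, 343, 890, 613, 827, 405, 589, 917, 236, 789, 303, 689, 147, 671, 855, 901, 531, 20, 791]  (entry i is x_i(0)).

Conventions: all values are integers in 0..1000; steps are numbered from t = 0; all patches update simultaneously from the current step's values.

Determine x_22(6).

Simulating step by step:
t=0: [674, 530, 33, 278, 971, 956, 416, 343, 890, 613, 827, 405, 589, 917, 236, 789, 303, 689, 147, 671, 855, 901, 531, 20, 791]
t=1: [773, 782, 607, 530, 590, 699, 698, 669, 592, 564, 665, 686, 718, 652, 627, 613, 633, 803, 764, 674, 661, 656, 738, 799, 704]
t=2: [752, 783, 846, 908, 928, 789, 791, 836, 888, 895, 828, 815, 791, 825, 862, 849, 819, 764, 760, 804, 851, 823, 752, 749, 770]
t=3: [725, 711, 665, 619, 605, 714, 703, 676, 639, 619, 686, 696, 700, 681, 662, 671, 691, 726, 724, 706, 668, 694, 730, 744, 728]
t=4: [782, 796, 826, 859, 875, 790, 796, 818, 846, 860, 804, 801, 800, 814, 827, 816, 801, 783, 781, 792, 816, 801, 775, 768, 773]
t=5: [713, 705, 682, 657, 646, 711, 705, 688, 668, 657, 702, 704, 702, 692, 683, 696, 704, 716, 716, 711, 695, 706, 721, 728, 724]
t=6: [788, 795, 812, 831, 839, 789, 794, 807, 822, 831, 794, 793, 796, 804, 810, 797, 792, 785, 785, 789, 797, 791, 780, 776, 778]

Answer: x_22(6) = 780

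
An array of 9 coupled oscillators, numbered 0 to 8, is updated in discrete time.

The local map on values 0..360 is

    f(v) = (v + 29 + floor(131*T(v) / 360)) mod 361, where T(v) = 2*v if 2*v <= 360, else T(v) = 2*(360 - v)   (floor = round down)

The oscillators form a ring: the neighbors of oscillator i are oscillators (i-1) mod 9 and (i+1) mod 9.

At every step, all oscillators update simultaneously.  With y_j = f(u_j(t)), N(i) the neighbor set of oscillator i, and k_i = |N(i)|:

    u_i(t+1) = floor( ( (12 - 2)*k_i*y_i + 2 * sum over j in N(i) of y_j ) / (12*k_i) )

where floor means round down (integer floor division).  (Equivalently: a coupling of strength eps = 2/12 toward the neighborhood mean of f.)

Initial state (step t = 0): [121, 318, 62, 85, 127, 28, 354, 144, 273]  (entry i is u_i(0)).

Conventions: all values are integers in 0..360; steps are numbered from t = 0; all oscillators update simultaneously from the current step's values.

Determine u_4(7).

Answer: u_4(7) = 47

Derivation:
t=0: [121, 318, 62, 85, 127, 28, 354, 144, 273]
t=1: [200, 44, 129, 177, 227, 87, 51, 233, 46]
t=2: [305, 137, 245, 328, 336, 188, 141, 313, 148]
t=3: [56, 251, 321, 47, 47, 309, 256, 58, 239]
t=4: [163, 311, 53, 102, 102, 50, 311, 167, 317]
t=5: [260, 47, 118, 197, 197, 114, 47, 266, 65]
t=6: [20, 111, 231, 334, 334, 225, 110, 22, 117]
t=7: [90, 218, 314, 47, 47, 313, 217, 93, 203]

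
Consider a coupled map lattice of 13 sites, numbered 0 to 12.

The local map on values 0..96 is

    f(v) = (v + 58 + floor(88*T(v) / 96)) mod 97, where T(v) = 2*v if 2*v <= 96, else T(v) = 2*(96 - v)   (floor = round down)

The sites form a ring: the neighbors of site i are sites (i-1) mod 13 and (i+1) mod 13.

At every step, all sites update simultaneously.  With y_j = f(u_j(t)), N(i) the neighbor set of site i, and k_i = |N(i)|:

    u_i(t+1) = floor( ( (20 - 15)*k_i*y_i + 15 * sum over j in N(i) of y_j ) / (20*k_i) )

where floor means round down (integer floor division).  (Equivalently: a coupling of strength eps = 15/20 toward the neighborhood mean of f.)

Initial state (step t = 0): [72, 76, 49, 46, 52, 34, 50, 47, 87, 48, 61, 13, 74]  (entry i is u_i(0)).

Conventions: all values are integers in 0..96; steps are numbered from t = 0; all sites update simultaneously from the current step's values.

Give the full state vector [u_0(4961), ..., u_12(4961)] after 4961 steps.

Simulating step by step:
t=0: [72, 76, 49, 46, 52, 34, 50, 47, 87, 48, 61, 13, 74]
t=1: [74, 83, 85, 93, 78, 84, 80, 83, 51, 56, 56, 83, 82]
t=2: [69, 69, 63, 66, 65, 70, 67, 78, 82, 91, 81, 76, 70]
t=3: [78, 80, 81, 82, 80, 80, 76, 73, 66, 66, 67, 73, 76]
t=4: [71, 70, 69, 69, 69, 71, 73, 77, 79, 81, 79, 76, 73]
t=5: [77, 78, 78, 79, 78, 77, 74, 73, 70, 70, 71, 73, 75]
t=6: [72, 72, 71, 71, 71, 73, 74, 76, 77, 77, 77, 75, 74]
t=7: [76, 77, 77, 77, 76, 76, 74, 73, 72, 72, 72, 73, 75]
t=8: [73, 72, 72, 72, 72, 73, 74, 76, 76, 77, 76, 75, 74]
t=9: [76, 76, 77, 77, 76, 76, 74, 73, 72, 72, 73, 74, 75]
t=10: [73, 72, 72, 72, 72, 73, 74, 76, 76, 76, 76, 75, 74]
t=11: [76, 76, 77, 77, 76, 76, 74, 73, 73, 73, 73, 74, 75]
t=12: [73, 72, 72, 72, 72, 73, 74, 75, 76, 76, 75, 75, 74]
t=13: [76, 76, 77, 77, 76, 76, 75, 74, 73, 73, 73, 74, 75]
t=14: [73, 72, 72, 72, 72, 73, 74, 75, 75, 76, 75, 75, 74]
t=15: [76, 76, 77, 77, 76, 76, 75, 74, 73, 73, 73, 74, 75]

Answer: [76, 76, 77, 77, 76, 76, 75, 74, 73, 73, 73, 74, 75]
Key observation: The state at step 13, [76, 76, 77, 77, 76, 76, 75, 74, 73, 73, 73, 74, 75], reappears at step 15: the system is in a cycle of period 2 from step 13 on.  Therefore the state at step 4961 equals the state at step 13 + ((4961 - 13) mod 2) = 13, which is [76, 76, 77, 77, 76, 76, 75, 74, 73, 73, 73, 74, 75].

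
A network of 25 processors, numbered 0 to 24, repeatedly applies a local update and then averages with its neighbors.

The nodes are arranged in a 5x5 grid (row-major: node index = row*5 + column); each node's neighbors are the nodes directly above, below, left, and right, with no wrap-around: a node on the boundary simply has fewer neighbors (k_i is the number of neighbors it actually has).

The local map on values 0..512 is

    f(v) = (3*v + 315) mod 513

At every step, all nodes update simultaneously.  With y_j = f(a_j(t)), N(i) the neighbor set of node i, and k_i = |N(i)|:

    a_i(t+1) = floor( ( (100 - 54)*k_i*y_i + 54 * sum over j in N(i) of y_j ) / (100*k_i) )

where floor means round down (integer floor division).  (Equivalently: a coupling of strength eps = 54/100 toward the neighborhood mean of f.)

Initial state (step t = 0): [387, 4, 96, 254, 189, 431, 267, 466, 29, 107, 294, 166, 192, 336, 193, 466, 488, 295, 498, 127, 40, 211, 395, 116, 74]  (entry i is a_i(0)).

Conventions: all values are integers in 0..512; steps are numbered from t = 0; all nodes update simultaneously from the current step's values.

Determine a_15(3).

Answer: a_15(3) = 296

Derivation:
t=0: [387, 4, 96, 254, 189, 431, 267, 466, 29, 107, 294, 166, 192, 336, 193, 466, 488, 295, 498, 127, 40, 211, 395, 116, 74]
t=1: [313, 263, 140, 178, 216, 159, 158, 209, 271, 263, 176, 256, 301, 329, 283, 232, 256, 263, 232, 205, 364, 406, 354, 207, 100]
t=2: [201, 166, 253, 293, 318, 278, 240, 304, 197, 160, 301, 141, 201, 252, 202, 367, 180, 184, 390, 324, 446, 375, 342, 365, 273]
t=3: [300, 221, 142, 200, 233, 165, 118, 207, 274, 317, 221, 231, 297, 245, 293, 296, 344, 368, 352, 295, 269, 329, 352, 335, 223]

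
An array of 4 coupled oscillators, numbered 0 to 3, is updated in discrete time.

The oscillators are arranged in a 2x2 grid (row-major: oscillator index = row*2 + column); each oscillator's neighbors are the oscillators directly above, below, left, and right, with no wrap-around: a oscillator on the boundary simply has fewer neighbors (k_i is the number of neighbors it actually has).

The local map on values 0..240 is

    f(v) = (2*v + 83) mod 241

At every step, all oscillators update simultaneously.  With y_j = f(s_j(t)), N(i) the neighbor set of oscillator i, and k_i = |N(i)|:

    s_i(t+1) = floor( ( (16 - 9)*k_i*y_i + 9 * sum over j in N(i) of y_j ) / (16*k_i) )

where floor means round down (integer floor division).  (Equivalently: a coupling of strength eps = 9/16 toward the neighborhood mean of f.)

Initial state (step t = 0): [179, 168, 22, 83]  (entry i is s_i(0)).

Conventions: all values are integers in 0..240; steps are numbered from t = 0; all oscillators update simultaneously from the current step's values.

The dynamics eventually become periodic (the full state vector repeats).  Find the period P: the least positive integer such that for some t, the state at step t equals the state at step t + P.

Answer: 17
Key observation: The state at step 43, [50, 64, 64, 73], reappears at step 60 — and no state repeats earlier — so the cycle the system enters has period 17.

Derivation:
t=0: [179, 168, 22, 83]
t=1: [173, 136, 114, 89]
t=2: [134, 108, 89, 60]
t=3: [70, 113, 96, 110]
t=4: [126, 109, 95, 55]
t=5: [67, 106, 94, 110]
t=6: [118, 102, 91, 50]
t=7: [53, 93, 83, 99]
t=8: [92, 76, 67, 27]
t=9: [138, 148, 140, 187]
t=10: [124, 154, 147, 167]
t=11: [119, 140, 134, 157]
t=12: [100, 119, 114, 133]
t=13: [60, 77, 72, 89]
t=14: [219, 166, 162, 139]
t=15: [112, 120, 117, 148]
t=16: [73, 93, 90, 104]
t=17: [114, 90, 88, 35]
t=18: [41, 72, 70, 78]
t=19: [198, 212, 211, 231]
t=20: [117, 95, 94, 41]
t=21: [50, 81, 80, 89]
t=22: [81, 58, 57, 10]
t=23: [113, 117, 116, 156]
t=24: [71, 95, 94, 109]
t=25: [115, 94, 93, 43]
t=26: [47, 80, 80, 90]
t=27: [78, 56, 56, 10]
t=28: [214, 181, 181, 154]
t=29: [127, 139, 139, 180]
t=30: [109, 136, 136, 155]
t=31: [90, 109, 109, 130]
t=32: [43, 61, 61, 78]
t=33: [189, 204, 204, 219]
t=34: [101, 76, 76, 22]
t=35: [151, 150, 150, 187]
t=36: [142, 163, 163, 174]
t=37: [149, 162, 162, 177]
t=38: [154, 167, 167, 179]
t=39: [164, 175, 175, 186]
t=40: [182, 192, 192, 201]
t=41: [217, 157, 157, 128]
t=42: [103, 105, 105, 130]
t=43: [50, 64, 64, 73]
t=44: [198, 208, 208, 218]
t=45: [113, 84, 84, 25]
t=46: [35, 60, 60, 63]
t=47: [181, 190, 190, 205]
t=48: [214, 157, 157, 129]
t=49: [100, 104, 104, 131]
t=50: [46, 62, 62, 73]
t=51: [193, 204, 204, 216]
t=52: [104, 77, 77, 19]
t=53: [155, 151, 151, 186]
t=54: [147, 165, 165, 174]
t=55: [156, 166, 166, 179]
t=56: [165, 175, 175, 185]
t=57: [183, 192, 192, 200]
t=58: [218, 157, 157, 127]
t=59: [103, 105, 105, 129]
t=60: [50, 64, 64, 73]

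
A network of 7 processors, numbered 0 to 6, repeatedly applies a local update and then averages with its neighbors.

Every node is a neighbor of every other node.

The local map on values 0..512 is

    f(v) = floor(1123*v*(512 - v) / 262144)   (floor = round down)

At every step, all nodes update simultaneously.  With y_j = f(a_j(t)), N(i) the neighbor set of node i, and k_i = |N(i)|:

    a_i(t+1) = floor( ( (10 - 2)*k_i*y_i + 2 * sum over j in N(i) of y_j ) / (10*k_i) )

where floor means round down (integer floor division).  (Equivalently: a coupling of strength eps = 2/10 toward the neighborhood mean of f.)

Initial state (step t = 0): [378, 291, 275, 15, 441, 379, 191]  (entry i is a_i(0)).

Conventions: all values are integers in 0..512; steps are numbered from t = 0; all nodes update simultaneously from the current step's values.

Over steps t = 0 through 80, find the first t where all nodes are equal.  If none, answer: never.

Simulating step by step:
t=0: [378, 291, 275, 15, 441, 379, 191]  (not all equal)
t=1: [212, 257, 260, 70, 149, 211, 247]  (not all equal)
t=2: [266, 272, 272, 159, 235, 266, 272]  (not all equal)
t=3: [278, 277, 277, 247, 276, 278, 277]  (not all equal)
t=4: [278, 278, 278, 279, 278, 278, 278]  (not all equal)
t=5: [278, 278, 278, 278, 278, 278, 278]  (all equal)

Answer: 5
Key observation: Synchronization is absorbing here: once all nodes are equal they stay equal, and step 5 is the first all-equal step.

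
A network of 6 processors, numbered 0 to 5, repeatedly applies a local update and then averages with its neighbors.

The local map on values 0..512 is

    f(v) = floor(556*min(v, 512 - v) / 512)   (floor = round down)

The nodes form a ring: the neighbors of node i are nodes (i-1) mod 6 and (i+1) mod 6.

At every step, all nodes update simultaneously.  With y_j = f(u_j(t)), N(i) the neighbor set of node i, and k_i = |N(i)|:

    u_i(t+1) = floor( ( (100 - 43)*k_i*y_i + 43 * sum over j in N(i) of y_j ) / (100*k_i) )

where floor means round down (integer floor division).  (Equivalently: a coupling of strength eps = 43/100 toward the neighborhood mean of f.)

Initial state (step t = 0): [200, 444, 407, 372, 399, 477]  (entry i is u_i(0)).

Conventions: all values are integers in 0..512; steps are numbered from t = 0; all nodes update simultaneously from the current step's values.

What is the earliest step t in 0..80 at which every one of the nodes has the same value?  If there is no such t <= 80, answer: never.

Answer: 13
Key observation: Synchronization is absorbing here: once all nodes are equal they stay equal, and step 13 is the first all-equal step.

Derivation:
t=0: [200, 444, 407, 372, 399, 477]  (not all equal)
t=1: [147, 112, 113, 137, 110, 94]  (not all equal)
t=2: [138, 129, 127, 136, 121, 117]  (not all equal)
t=3: [142, 141, 139, 141, 133, 132]  (not all equal)
t=4: [151, 152, 151, 150, 145, 145]  (not all equal)
t=5: [162, 164, 163, 161, 158, 158]  (not all equal)
t=6: [174, 177, 176, 174, 171, 171]  (not all equal)
t=7: [188, 190, 190, 188, 185, 185]  (not all equal)
t=8: [203, 205, 205, 203, 200, 200]  (not all equal)
t=9: [219, 221, 221, 219, 217, 217]  (not all equal)
t=10: [237, 238, 238, 237, 235, 235]  (not all equal)
t=11: [256, 257, 257, 256, 255, 255]  (not all equal)
t=12: [277, 276, 276, 277, 276, 276]  (not all equal)
t=13: [255, 255, 255, 255, 255, 255]  (all equal)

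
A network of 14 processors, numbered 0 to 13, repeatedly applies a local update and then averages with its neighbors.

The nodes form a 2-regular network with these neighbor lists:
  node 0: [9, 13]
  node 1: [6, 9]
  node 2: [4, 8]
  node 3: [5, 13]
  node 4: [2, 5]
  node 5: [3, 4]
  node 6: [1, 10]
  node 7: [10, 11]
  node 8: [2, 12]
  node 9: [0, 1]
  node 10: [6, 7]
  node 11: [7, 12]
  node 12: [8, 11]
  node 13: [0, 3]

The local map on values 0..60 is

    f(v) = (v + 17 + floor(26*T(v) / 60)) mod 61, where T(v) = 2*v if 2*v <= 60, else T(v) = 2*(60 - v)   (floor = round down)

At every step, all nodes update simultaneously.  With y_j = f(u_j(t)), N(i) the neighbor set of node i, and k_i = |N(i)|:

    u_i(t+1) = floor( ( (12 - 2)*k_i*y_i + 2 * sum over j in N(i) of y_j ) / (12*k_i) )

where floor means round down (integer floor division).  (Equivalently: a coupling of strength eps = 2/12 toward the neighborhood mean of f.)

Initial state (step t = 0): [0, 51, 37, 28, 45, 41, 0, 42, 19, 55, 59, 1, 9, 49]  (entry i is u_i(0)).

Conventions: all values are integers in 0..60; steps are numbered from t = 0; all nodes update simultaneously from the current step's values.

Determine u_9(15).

Answer: u_9(15) = 13

Derivation:
t=0: [0, 51, 37, 28, 45, 41, 0, 42, 19, 55, 59, 1, 9, 49]
t=1: [16, 14, 15, 8, 13, 12, 16, 13, 47, 15, 15, 18, 33, 13]
t=2: [45, 43, 42, 32, 41, 38, 45, 42, 16, 44, 44, 46, 15, 40]
t=3: [13, 13, 15, 12, 13, 12, 13, 13, 43, 13, 13, 16, 42, 13]
t=4: [41, 41, 42, 39, 41, 39, 41, 41, 15, 41, 41, 42, 15, 40]
t=5: [13, 13, 15, 13, 13, 13, 13, 13, 42, 13, 13, 15, 42, 13]
t=6: [41, 41, 42, 41, 41, 41, 41, 41, 15, 41, 41, 42, 15, 41]
t=7: [13, 13, 15, 13, 13, 13, 13, 13, 42, 13, 13, 15, 42, 13]
t=8: [41, 41, 42, 41, 41, 41, 41, 41, 15, 41, 41, 42, 15, 41]
t=9: [13, 13, 15, 13, 13, 13, 13, 13, 42, 13, 13, 15, 42, 13]
t=10: [41, 41, 42, 41, 41, 41, 41, 41, 15, 41, 41, 42, 15, 41]
t=11: [13, 13, 15, 13, 13, 13, 13, 13, 42, 13, 13, 15, 42, 13]
t=12: [41, 41, 42, 41, 41, 41, 41, 41, 15, 41, 41, 42, 15, 41]
t=13: [13, 13, 15, 13, 13, 13, 13, 13, 42, 13, 13, 15, 42, 13]
t=14: [41, 41, 42, 41, 41, 41, 41, 41, 15, 41, 41, 42, 15, 41]
t=15: [13, 13, 15, 13, 13, 13, 13, 13, 42, 13, 13, 15, 42, 13]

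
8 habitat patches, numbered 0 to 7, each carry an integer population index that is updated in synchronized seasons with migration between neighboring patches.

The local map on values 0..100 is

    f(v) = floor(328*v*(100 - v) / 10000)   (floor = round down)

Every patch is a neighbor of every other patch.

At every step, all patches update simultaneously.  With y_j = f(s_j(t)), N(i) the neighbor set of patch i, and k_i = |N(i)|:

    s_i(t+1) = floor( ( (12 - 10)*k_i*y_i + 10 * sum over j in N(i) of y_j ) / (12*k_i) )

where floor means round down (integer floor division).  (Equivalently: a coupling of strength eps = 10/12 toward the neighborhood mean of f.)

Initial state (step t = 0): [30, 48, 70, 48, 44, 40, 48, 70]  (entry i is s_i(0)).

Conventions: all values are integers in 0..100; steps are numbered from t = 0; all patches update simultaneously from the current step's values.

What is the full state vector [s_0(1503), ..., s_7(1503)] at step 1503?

Simulating step by step:
t=0: [30, 48, 70, 48, 44, 40, 48, 70]
t=1: [75, 75, 75, 75, 75, 75, 75, 75]
t=2: [61, 61, 61, 61, 61, 61, 61, 61]
t=3: [78, 78, 78, 78, 78, 78, 78, 78]
t=4: [56, 56, 56, 56, 56, 56, 56, 56]
t=5: [80, 80, 80, 80, 80, 80, 80, 80]
t=6: [52, 52, 52, 52, 52, 52, 52, 52]
t=7: [81, 81, 81, 81, 81, 81, 81, 81]
t=8: [50, 50, 50, 50, 50, 50, 50, 50]
t=9: [82, 82, 82, 82, 82, 82, 82, 82]
t=10: [48, 48, 48, 48, 48, 48, 48, 48]
t=11: [81, 81, 81, 81, 81, 81, 81, 81]

Answer: [81, 81, 81, 81, 81, 81, 81, 81]
Key observation: The state at step 7, [81, 81, 81, 81, 81, 81, 81, 81], reappears at step 11: the system is in a cycle of period 4 from step 7 on.  Therefore the state at step 1503 equals the state at step 7 + ((1503 - 7) mod 4) = 7, which is [81, 81, 81, 81, 81, 81, 81, 81].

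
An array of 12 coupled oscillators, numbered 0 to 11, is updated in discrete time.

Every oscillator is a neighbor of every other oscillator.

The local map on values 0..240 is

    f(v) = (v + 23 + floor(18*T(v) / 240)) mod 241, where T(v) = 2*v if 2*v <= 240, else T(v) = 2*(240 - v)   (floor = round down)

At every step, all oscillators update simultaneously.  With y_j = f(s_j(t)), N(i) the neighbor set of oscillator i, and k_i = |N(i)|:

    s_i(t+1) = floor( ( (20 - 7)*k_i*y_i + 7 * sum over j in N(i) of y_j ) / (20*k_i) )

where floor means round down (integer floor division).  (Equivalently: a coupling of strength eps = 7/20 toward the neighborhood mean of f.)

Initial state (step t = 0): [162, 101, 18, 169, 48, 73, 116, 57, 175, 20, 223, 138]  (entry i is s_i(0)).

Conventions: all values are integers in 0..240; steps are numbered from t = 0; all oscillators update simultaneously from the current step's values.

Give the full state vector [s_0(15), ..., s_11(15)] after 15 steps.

Answer: [121, 121, 122, 121, 121, 121, 121, 121, 121, 122, 122, 121]

Derivation:
t=0: [162, 101, 18, 169, 48, 73, 116, 57, 175, 20, 223, 138]
t=1: [167, 131, 72, 170, 94, 111, 142, 100, 173, 74, 50, 154]
t=2: [182, 164, 124, 184, 140, 151, 169, 144, 186, 125, 108, 175]
t=3: [204, 194, 173, 205, 182, 187, 197, 184, 206, 174, 163, 200]
t=4: [227, 221, 211, 227, 215, 217, 223, 216, 228, 211, 205, 225]
t=5: [30, 27, 171, 30, 24, 25, 28, 24, 31, 171, 168, 29]
t=6: [70, 68, 161, 70, 65, 66, 68, 65, 70, 161, 159, 69]
t=7: [111, 109, 167, 111, 107, 107, 109, 107, 111, 167, 167, 110]
t=8: [154, 152, 185, 154, 151, 151, 152, 151, 154, 185, 185, 153]
t=9: [191, 190, 208, 191, 190, 190, 190, 190, 191, 208, 208, 191]
t=10: [222, 221, 230, 222, 221, 221, 221, 221, 222, 230, 230, 222]
t=11: [6, 5, 10, 6, 5, 5, 5, 5, 6, 10, 10, 6]
t=12: [29, 28, 32, 29, 28, 28, 28, 28, 29, 32, 32, 29]
t=13: [56, 55, 57, 56, 55, 55, 55, 55, 56, 57, 57, 56]
t=14: [86, 86, 87, 86, 86, 86, 86, 86, 86, 87, 87, 86]
t=15: [121, 121, 122, 121, 121, 121, 121, 121, 121, 122, 122, 121]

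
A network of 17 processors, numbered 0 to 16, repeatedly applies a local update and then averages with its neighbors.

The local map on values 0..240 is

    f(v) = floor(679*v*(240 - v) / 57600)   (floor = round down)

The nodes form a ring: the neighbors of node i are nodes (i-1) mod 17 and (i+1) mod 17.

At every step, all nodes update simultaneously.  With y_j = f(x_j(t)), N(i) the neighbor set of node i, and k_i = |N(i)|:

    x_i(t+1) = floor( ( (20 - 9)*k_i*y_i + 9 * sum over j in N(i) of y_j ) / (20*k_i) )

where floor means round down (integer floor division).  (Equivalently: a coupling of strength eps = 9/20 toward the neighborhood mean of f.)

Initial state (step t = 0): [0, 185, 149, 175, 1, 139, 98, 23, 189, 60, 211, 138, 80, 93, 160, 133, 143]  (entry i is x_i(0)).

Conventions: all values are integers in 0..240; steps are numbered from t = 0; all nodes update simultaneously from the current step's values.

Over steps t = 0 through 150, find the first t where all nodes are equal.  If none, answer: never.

Simulating step by step:
t=0: [0, 185, 149, 175, 1, 139, 98, 23, 189, 60, 211, 138, 80, 93, 160, 133, 143]  (not all equal)
t=1: [63, 101, 144, 109, 68, 128, 140, 94, 103, 111, 105, 140, 155, 156, 156, 162, 127]  (not all equal)
t=2: [147, 156, 164, 159, 150, 160, 164, 163, 165, 167, 166, 163, 157, 154, 152, 154, 155]  (not all equal)
t=3: [158, 153, 148, 151, 155, 151, 147, 146, 145, 143, 144, 147, 152, 155, 156, 156, 156]  (not all equal)
t=4: [153, 156, 158, 157, 156, 158, 160, 161, 162, 162, 162, 160, 157, 155, 154, 154, 153]  (not all equal)
t=5: [155, 154, 152, 153, 153, 152, 150, 149, 148, 148, 148, 150, 152, 154, 155, 156, 156]  (not all equal)
t=6: [155, 156, 156, 156, 156, 157, 158, 159, 159, 160, 159, 158, 157, 156, 155, 154, 154]  (not all equal)
t=7: [155, 154, 154, 154, 153, 153, 152, 151, 150, 150, 151, 152, 153, 154, 155, 155, 155]  (not all equal)
t=8: [155, 155, 156, 156, 156, 156, 157, 158, 158, 158, 158, 157, 156, 155, 155, 155, 155]  (not all equal)
t=9: [155, 154, 154, 154, 154, 153, 153, 152, 152, 152, 152, 153, 154, 154, 155, 155, 155]  (not all equal)
t=10: [155, 155, 156, 156, 156, 156, 156, 156, 157, 157, 156, 156, 156, 155, 155, 155, 155]  (not all equal)
t=11: [155, 154, 154, 154, 154, 154, 154, 153, 153, 153, 153, 154, 154, 154, 155, 155, 155]  (not all equal)
t=12: [155, 155, 156, 156, 156, 156, 156, 156, 156, 156, 156, 156, 156, 155, 155, 155, 155]  (not all equal)
t=13: [155, 154, 154, 154, 154, 154, 154, 154, 154, 154, 154, 154, 154, 154, 155, 155, 155]  (not all equal)
t=14: [155, 155, 156, 156, 156, 156, 156, 156, 156, 156, 156, 156, 156, 155, 155, 155, 155]  (not all equal)

Answer: never
Key observation: The state at step 12 reappears at step 14 — the system is in a cycle of period 2 from step 12 on.  No step 0..14 is synchronized, and the cycle repeats forever, so no step up to 150 (or ever) has all nodes equal.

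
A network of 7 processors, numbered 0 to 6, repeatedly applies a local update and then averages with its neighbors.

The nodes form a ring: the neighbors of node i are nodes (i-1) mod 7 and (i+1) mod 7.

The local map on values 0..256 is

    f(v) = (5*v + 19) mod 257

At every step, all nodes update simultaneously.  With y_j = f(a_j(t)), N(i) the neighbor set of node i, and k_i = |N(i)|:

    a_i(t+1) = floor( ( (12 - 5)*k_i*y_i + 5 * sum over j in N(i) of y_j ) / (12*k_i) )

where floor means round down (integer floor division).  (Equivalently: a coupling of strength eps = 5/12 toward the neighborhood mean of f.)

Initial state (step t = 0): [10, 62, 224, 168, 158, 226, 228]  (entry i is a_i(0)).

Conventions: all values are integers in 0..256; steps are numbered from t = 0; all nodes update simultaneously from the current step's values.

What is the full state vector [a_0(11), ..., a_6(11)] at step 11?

Simulating step by step:
t=0: [10, 62, 224, 168, 158, 226, 228]
t=1: [82, 79, 98, 82, 65, 105, 116]
t=2: [150, 179, 215, 170, 92, 53, 91]
t=3: [223, 150, 88, 117, 155, 107, 185]
t=4: [151, 212, 189, 99, 40, 64, 131]
t=5: [45, 70, 123, 85, 144, 126, 111]
t=6: [178, 141, 132, 180, 198, 138, 113]
t=7: [138, 185, 170, 170, 210, 177, 110]
t=8: [161, 161, 113, 86, 72, 97, 100]
t=9: [43, 56, 91, 152, 162, 170, 65]
t=10: [163, 118, 137, 61, 55, 87, 119]
t=11: [77, 108, 144, 86, 76, 143, 112]

Answer: [77, 108, 144, 86, 76, 143, 112]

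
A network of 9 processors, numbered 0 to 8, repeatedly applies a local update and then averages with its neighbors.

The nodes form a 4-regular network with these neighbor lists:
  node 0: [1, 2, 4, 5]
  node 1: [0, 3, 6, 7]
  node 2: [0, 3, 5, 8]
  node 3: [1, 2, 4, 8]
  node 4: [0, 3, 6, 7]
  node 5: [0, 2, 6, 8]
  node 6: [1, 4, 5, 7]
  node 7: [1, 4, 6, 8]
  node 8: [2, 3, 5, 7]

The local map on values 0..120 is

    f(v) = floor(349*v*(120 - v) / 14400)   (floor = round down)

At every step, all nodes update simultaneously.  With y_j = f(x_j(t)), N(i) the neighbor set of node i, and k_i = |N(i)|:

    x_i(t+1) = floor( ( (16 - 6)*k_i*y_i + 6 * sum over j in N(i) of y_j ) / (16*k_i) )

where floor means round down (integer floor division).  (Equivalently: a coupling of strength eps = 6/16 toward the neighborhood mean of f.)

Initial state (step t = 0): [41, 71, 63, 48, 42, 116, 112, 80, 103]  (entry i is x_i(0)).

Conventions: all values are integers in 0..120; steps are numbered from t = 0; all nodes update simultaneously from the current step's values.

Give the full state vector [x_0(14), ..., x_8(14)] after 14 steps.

Simulating step by step:
t=0: [41, 71, 63, 48, 42, 116, 112, 80, 103]
t=1: [73, 76, 74, 79, 73, 28, 36, 69, 50]
t=2: [80, 80, 80, 79, 81, 68, 74, 83, 81]
t=3: [77, 77, 77, 77, 76, 82, 80, 75, 76]
t=4: [79, 79, 79, 80, 80, 76, 77, 80, 80]
t=5: [78, 78, 78, 77, 77, 79, 79, 77, 77]
t=6: [79, 79, 79, 79, 79, 78, 78, 79, 79]
t=7: [78, 78, 78, 78, 78, 78, 78, 78, 78]
t=8: [79, 79, 79, 79, 79, 79, 79, 79, 79]
t=9: [78, 78, 78, 78, 78, 78, 78, 78, 78]
t=10: [79, 79, 79, 79, 79, 79, 79, 79, 79]
t=11: [78, 78, 78, 78, 78, 78, 78, 78, 78]
t=12: [79, 79, 79, 79, 79, 79, 79, 79, 79]
t=13: [78, 78, 78, 78, 78, 78, 78, 78, 78]
t=14: [79, 79, 79, 79, 79, 79, 79, 79, 79]

Answer: [79, 79, 79, 79, 79, 79, 79, 79, 79]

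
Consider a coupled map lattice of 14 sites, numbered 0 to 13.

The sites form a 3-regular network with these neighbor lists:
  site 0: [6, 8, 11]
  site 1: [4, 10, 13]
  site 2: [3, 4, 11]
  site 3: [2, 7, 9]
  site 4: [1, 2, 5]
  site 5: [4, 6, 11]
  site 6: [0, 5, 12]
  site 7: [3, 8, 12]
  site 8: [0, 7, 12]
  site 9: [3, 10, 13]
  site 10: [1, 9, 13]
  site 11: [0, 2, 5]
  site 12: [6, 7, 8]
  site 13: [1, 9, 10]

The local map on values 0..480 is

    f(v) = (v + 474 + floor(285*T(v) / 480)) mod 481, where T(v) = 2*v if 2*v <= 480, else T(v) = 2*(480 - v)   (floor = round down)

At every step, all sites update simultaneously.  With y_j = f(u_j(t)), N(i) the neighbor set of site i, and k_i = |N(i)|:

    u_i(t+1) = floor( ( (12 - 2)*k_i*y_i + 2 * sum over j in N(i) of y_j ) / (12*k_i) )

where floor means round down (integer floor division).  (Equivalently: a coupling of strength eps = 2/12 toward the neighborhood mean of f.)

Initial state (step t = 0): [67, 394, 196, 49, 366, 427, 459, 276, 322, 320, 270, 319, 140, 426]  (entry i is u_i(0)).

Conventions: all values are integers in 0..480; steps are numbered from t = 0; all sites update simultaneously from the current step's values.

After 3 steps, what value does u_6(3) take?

Answer: u_6(3) = 49

Derivation:
t=0: [67, 394, 196, 49, 366, 427, 459, 276, 322, 320, 270, 319, 140, 426]
t=1: [144, 9, 358, 109, 34, 29, 421, 48, 43, 25, 27, 49, 278, 5]
t=2: [267, 16, 33, 201, 60, 56, 24, 100, 96, 55, 46, 104, 34, 8]
t=3: [51, 35, 97, 381, 114, 117, 49, 214, 186, 123, 85, 195, 81, 21]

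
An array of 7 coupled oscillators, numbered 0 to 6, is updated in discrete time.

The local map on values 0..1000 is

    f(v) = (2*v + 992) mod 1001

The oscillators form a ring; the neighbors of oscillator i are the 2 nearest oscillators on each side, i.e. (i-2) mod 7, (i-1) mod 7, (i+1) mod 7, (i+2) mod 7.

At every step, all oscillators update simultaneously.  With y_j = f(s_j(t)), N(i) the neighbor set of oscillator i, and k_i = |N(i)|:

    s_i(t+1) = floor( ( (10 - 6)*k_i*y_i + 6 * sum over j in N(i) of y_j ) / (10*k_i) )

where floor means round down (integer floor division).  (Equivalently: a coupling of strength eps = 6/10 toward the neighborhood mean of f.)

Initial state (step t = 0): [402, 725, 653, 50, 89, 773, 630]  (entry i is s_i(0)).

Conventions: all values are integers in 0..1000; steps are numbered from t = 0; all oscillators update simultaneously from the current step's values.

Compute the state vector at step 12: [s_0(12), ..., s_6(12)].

Simulating step by step:
t=0: [402, 725, 653, 50, 89, 773, 630]
t=1: [546, 390, 342, 252, 243, 410, 391]
t=2: [487, 612, 543, 608, 603, 598, 630]
t=3: [494, 310, 267, 183, 186, 316, 334]
t=4: [754, 622, 556, 461, 469, 602, 650]
t=5: [322, 364, 426, 584, 596, 472, 394]
t=6: [745, 649, 591, 465, 480, 637, 682]
t=7: [353, 404, 464, 619, 637, 511, 439]
t=8: [668, 726, 665, 390, 409, 313, 613]
t=9: [369, 421, 480, 636, 612, 565, 415]
t=10: [700, 747, 686, 422, 408, 351, 612]
t=11: [418, 463, 522, 685, 638, 614, 441]
t=12: [637, 680, 369, 359, 329, 436, 683]

Answer: [637, 680, 369, 359, 329, 436, 683]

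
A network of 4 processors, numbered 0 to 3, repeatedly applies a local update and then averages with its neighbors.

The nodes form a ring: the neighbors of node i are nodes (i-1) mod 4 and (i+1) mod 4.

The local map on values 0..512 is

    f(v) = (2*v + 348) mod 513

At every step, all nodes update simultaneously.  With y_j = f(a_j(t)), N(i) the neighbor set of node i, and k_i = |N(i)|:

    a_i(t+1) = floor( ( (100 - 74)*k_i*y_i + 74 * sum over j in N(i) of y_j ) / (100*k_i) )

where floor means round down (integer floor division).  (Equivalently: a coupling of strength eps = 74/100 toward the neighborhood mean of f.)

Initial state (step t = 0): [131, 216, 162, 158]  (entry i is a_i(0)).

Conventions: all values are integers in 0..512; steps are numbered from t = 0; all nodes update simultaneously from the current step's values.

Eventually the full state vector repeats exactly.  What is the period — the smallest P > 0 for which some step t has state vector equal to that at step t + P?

Answer: 18
Key observation: The state at step 30, [202, 225, 202, 225], reappears at step 48 — and no state repeats earlier — so the cycle the system enters has period 18.

Derivation:
t=0: [131, 216, 162, 158]
t=1: [179, 164, 196, 133]
t=2: [147, 197, 156, 181]
t=3: [191, 161, 195, 153]
t=4: [166, 204, 168, 200]
t=5: [220, 188, 221, 186]
t=6: [226, 259, 226, 258]
t=7: [335, 304, 335, 303]
t=8: [458, 488, 458, 488]
t=9: [282, 253, 282, 253]
t=10: [356, 383, 356, 383]
t=11: [73, 48, 73, 48]
t=12: [457, 481, 457, 481]
t=13: [271, 248, 271, 248]
t=14: [342, 365, 342, 365]
t=15: [40, 17, 40, 17]
t=16: [393, 416, 393, 416]
t=17: [142, 119, 142, 119]
t=18: [84, 107, 84, 107]
t=19: [37, 14, 37, 14]
t=20: [387, 410, 387, 410]
t=21: [130, 107, 130, 107]
t=22: [60, 83, 60, 83]
t=23: [122, 346, 122, 346]
t=24: [30, 62, 30, 62]
t=25: [455, 424, 455, 424]
t=26: [186, 215, 186, 215]
t=27: [249, 222, 249, 222]
t=28: [293, 318, 293, 318]
t=29: [458, 434, 458, 434]
t=30: [202, 225, 202, 225]
t=31: [273, 250, 273, 250]
t=32: [346, 369, 346, 369]
t=33: [48, 25, 48, 25]
t=34: [409, 432, 409, 432]
t=35: [174, 151, 174, 151]
t=36: [148, 171, 148, 171]
t=37: [165, 142, 165, 142]
t=38: [130, 153, 130, 153]
t=39: [129, 106, 129, 106]
t=40: [58, 81, 58, 81]
t=41: [498, 475, 498, 475]
t=42: [283, 306, 283, 306]
t=43: [435, 412, 435, 412]
t=44: [157, 180, 157, 180]
t=45: [183, 160, 183, 160]
t=46: [166, 189, 166, 189]
t=47: [201, 178, 201, 178]
t=48: [202, 225, 202, 225]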